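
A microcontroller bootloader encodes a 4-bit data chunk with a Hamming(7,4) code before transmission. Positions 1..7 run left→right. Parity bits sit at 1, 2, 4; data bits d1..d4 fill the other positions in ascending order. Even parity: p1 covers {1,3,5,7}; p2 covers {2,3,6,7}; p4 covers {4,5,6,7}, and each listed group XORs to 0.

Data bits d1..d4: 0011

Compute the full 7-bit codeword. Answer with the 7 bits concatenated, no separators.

Place data at non-parity positions: p1 p2 0 p4 0 1 1
p1 (pos 1,3,5,7): XOR of data positions = 0⊕0⊕1 = 1
p2 (pos 2,3,6,7): XOR of data positions = 0⊕1⊕1 = 0
p4 (pos 4,5,6,7): XOR of data positions = 0⊕1⊕1 = 0
Codeword: 1000011

1000011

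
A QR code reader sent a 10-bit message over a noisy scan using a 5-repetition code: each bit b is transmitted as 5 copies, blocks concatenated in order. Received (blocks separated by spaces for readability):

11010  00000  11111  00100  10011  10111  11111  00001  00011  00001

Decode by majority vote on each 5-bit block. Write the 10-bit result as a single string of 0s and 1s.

Block 1 (11010): 3 ones → 1
Block 2 (00000): 0 ones → 0
Block 3 (11111): 5 ones → 1
Block 4 (00100): 1 one → 0
Block 5 (10011): 3 ones → 1
Block 6 (10111): 4 ones → 1
Block 7 (11111): 5 ones → 1
Block 8 (00001): 1 one → 0
Block 9 (00011): 2 ones → 0
Block 10 (00001): 1 one → 0

1010111000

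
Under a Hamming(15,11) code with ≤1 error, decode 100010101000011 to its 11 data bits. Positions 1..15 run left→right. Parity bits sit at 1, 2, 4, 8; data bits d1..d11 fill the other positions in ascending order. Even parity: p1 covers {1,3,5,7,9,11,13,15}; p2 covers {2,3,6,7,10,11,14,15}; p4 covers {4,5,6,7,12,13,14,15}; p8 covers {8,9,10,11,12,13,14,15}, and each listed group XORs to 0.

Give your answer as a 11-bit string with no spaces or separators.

01011010011

s1 (pos 1,3,5,7,9,11,13,15): 1⊕0⊕1⊕1⊕1⊕0⊕0⊕1 = 1
s2 (pos 2,3,6,7,10,11,14,15): 0⊕0⊕0⊕1⊕0⊕0⊕1⊕1 = 1
s4 (pos 4,5,6,7,12,13,14,15): 0⊕1⊕0⊕1⊕0⊕0⊕1⊕1 = 0
s8 (pos 8,9,10,11,12,13,14,15): 0⊕1⊕0⊕0⊕0⊕0⊕1⊕1 = 1
Syndrome s8…s1 = 1011 → error at position 11.
Flip position 11: 100010101000011 → 100010101010011
Read data bits from positions 3,5,6,7,9,10,11,12,13,14,15: 01011010011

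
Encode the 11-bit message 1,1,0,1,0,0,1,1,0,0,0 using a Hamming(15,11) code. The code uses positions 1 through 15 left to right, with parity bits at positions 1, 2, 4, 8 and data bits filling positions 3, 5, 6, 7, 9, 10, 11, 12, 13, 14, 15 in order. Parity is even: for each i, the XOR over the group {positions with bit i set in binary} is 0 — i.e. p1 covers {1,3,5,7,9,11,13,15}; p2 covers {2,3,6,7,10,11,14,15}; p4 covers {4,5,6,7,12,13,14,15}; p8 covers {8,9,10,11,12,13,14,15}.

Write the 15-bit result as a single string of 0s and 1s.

011110100011000

Place data at non-parity positions: p1 p2 1 p4 1 0 1 p8 0 0 1 1 0 0 0
p1 (pos 1,3,5,7,9,11,13,15): XOR of data positions = 1⊕1⊕1⊕0⊕1⊕0⊕0 = 0
p2 (pos 2,3,6,7,10,11,14,15): XOR of data positions = 1⊕0⊕1⊕0⊕1⊕0⊕0 = 1
p4 (pos 4,5,6,7,12,13,14,15): XOR of data positions = 1⊕0⊕1⊕1⊕0⊕0⊕0 = 1
p8 (pos 8,9,10,11,12,13,14,15): XOR of data positions = 0⊕0⊕1⊕1⊕0⊕0⊕0 = 0
Codeword: 011110100011000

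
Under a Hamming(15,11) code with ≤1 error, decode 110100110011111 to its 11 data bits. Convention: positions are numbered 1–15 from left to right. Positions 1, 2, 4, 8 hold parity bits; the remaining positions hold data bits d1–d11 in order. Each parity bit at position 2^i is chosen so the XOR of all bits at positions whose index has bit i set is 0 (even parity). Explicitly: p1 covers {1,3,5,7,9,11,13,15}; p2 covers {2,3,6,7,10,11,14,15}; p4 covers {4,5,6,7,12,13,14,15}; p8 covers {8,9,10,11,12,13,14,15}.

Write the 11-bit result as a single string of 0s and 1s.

10010011111

s1 (pos 1,3,5,7,9,11,13,15): 1⊕0⊕0⊕1⊕0⊕1⊕1⊕1 = 1
s2 (pos 2,3,6,7,10,11,14,15): 1⊕0⊕0⊕1⊕0⊕1⊕1⊕1 = 1
s4 (pos 4,5,6,7,12,13,14,15): 1⊕0⊕0⊕1⊕1⊕1⊕1⊕1 = 0
s8 (pos 8,9,10,11,12,13,14,15): 1⊕0⊕0⊕1⊕1⊕1⊕1⊕1 = 0
Syndrome s8…s1 = 0011 → error at position 3.
Flip position 3: 110100110011111 → 111100110011111
Read data bits from positions 3,5,6,7,9,10,11,12,13,14,15: 10010011111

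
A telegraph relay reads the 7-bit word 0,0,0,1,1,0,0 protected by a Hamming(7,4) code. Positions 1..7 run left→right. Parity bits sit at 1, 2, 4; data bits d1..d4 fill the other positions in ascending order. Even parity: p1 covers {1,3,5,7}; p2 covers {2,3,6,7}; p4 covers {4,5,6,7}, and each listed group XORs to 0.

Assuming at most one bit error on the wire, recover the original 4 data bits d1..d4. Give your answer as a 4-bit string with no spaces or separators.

0100

s1 (pos 1,3,5,7): 0⊕0⊕1⊕0 = 1
s2 (pos 2,3,6,7): 0⊕0⊕0⊕0 = 0
s4 (pos 4,5,6,7): 1⊕1⊕0⊕0 = 0
Syndrome s4…s1 = 001 → error at position 1.
Flip position 1: 0001100 → 1001100
Read data bits from positions 3,5,6,7: 0100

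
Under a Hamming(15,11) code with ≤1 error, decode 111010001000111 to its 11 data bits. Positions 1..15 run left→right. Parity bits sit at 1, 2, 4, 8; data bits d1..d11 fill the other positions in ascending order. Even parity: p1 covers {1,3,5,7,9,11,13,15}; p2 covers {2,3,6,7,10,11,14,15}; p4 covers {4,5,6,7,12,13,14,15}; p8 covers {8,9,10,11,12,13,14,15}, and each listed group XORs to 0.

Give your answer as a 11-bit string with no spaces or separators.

s1 (pos 1,3,5,7,9,11,13,15): 1⊕1⊕1⊕0⊕1⊕0⊕1⊕1 = 0
s2 (pos 2,3,6,7,10,11,14,15): 1⊕1⊕0⊕0⊕0⊕0⊕1⊕1 = 0
s4 (pos 4,5,6,7,12,13,14,15): 0⊕1⊕0⊕0⊕0⊕1⊕1⊕1 = 0
s8 (pos 8,9,10,11,12,13,14,15): 0⊕1⊕0⊕0⊕0⊕1⊕1⊕1 = 0
Syndrome s8…s1 = 0000 → no error.
Read data bits from positions 3,5,6,7,9,10,11,12,13,14,15: 11001000111

11001000111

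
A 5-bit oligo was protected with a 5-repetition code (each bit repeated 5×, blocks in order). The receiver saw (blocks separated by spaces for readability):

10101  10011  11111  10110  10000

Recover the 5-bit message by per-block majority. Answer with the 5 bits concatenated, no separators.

11110

Block 1 (10101): 3 ones → 1
Block 2 (10011): 3 ones → 1
Block 3 (11111): 5 ones → 1
Block 4 (10110): 3 ones → 1
Block 5 (10000): 1 one → 0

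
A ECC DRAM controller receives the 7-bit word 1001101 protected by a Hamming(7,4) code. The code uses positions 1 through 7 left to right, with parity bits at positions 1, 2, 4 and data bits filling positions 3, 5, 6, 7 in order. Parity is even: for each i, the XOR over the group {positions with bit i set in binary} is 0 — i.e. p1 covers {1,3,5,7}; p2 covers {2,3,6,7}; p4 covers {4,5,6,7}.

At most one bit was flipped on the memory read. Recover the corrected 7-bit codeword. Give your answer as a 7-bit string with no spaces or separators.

s1 (pos 1,3,5,7): 1⊕0⊕1⊕1 = 1
s2 (pos 2,3,6,7): 0⊕0⊕0⊕1 = 1
s4 (pos 4,5,6,7): 1⊕1⊕0⊕1 = 1
Syndrome s4…s1 = 111 → error at position 7.
Flip position 7: 1001101 → 1001100

1001100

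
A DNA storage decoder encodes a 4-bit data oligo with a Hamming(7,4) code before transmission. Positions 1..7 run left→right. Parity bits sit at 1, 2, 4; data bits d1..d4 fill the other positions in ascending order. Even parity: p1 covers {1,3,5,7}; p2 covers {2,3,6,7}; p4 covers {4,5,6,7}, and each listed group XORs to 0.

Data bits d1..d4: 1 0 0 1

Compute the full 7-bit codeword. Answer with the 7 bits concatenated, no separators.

Place data at non-parity positions: p1 p2 1 p4 0 0 1
p1 (pos 1,3,5,7): XOR of data positions = 1⊕0⊕1 = 0
p2 (pos 2,3,6,7): XOR of data positions = 1⊕0⊕1 = 0
p4 (pos 4,5,6,7): XOR of data positions = 0⊕0⊕1 = 1
Codeword: 0011001

0011001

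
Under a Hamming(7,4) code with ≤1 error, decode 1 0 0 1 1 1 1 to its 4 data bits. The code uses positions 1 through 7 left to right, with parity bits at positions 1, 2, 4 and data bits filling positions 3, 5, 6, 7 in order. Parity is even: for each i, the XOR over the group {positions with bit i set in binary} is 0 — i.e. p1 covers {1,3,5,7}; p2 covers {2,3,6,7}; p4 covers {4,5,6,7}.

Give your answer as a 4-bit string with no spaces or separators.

s1 (pos 1,3,5,7): 1⊕0⊕1⊕1 = 1
s2 (pos 2,3,6,7): 0⊕0⊕1⊕1 = 0
s4 (pos 4,5,6,7): 1⊕1⊕1⊕1 = 0
Syndrome s4…s1 = 001 → error at position 1.
Flip position 1: 1001111 → 0001111
Read data bits from positions 3,5,6,7: 0111

0111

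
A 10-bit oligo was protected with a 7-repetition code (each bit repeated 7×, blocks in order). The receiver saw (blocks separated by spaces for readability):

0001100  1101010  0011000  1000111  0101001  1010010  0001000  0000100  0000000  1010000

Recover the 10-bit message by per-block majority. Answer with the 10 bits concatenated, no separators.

0101000000

Block 1 (0001100): 2 ones → 0
Block 2 (1101010): 4 ones → 1
Block 3 (0011000): 2 ones → 0
Block 4 (1000111): 4 ones → 1
Block 5 (0101001): 3 ones → 0
Block 6 (1010010): 3 ones → 0
Block 7 (0001000): 1 one → 0
Block 8 (0000100): 1 one → 0
Block 9 (0000000): 0 ones → 0
Block 10 (1010000): 2 ones → 0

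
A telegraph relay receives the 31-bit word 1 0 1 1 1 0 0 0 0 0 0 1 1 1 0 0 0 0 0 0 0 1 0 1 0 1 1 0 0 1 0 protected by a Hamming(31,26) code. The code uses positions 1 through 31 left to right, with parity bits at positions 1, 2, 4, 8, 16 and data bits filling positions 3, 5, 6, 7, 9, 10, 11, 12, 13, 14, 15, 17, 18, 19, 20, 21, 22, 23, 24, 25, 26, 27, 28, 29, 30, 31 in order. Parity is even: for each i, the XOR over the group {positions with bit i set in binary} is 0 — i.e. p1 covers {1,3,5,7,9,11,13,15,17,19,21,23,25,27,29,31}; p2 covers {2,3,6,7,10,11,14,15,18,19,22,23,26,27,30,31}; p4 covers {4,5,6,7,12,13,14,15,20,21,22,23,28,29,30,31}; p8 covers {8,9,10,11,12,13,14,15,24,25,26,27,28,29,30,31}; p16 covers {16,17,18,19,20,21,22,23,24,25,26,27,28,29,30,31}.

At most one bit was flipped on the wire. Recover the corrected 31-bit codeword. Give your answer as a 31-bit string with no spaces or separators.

1011100000011100000001010110110

s1 (pos 1,3,5,7,9,11,13,15,17,19,21,23,25,27,29,31): 1⊕1⊕1⊕0⊕0⊕0⊕1⊕0⊕0⊕0⊕0⊕0⊕0⊕1⊕0⊕0 = 1
s2 (pos 2,3,6,7,10,11,14,15,18,19,22,23,26,27,30,31): 0⊕1⊕0⊕0⊕0⊕0⊕1⊕0⊕0⊕0⊕1⊕0⊕1⊕1⊕1⊕0 = 0
s4 (pos 4,5,6,7,12,13,14,15,20,21,22,23,28,29,30,31): 1⊕1⊕0⊕0⊕1⊕1⊕1⊕0⊕0⊕0⊕1⊕0⊕0⊕0⊕1⊕0 = 1
s8 (pos 8,9,10,11,12,13,14,15,24,25,26,27,28,29,30,31): 0⊕0⊕0⊕0⊕1⊕1⊕1⊕0⊕1⊕0⊕1⊕1⊕0⊕0⊕1⊕0 = 1
s16 (pos 16,17,18,19,20,21,22,23,24,25,26,27,28,29,30,31): 0⊕0⊕0⊕0⊕0⊕0⊕1⊕0⊕1⊕0⊕1⊕1⊕0⊕0⊕1⊕0 = 1
Syndrome s16…s1 = 11101 → error at position 29.
Flip position 29: 1011100000011100000001010110010 → 1011100000011100000001010110110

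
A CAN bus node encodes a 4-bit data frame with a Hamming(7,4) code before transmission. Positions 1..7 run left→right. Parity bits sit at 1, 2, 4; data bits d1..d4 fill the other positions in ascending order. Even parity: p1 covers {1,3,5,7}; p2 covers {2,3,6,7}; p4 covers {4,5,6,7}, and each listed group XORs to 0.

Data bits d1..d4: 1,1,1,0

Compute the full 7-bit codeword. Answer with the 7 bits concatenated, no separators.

Place data at non-parity positions: p1 p2 1 p4 1 1 0
p1 (pos 1,3,5,7): XOR of data positions = 1⊕1⊕0 = 0
p2 (pos 2,3,6,7): XOR of data positions = 1⊕1⊕0 = 0
p4 (pos 4,5,6,7): XOR of data positions = 1⊕1⊕0 = 0
Codeword: 0010110

0010110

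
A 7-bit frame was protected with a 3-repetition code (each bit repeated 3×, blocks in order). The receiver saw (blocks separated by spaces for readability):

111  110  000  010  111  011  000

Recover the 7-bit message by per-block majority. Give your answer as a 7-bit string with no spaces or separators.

1100110

Block 1 (111): 3 ones → 1
Block 2 (110): 2 ones → 1
Block 3 (000): 0 ones → 0
Block 4 (010): 1 one → 0
Block 5 (111): 3 ones → 1
Block 6 (011): 2 ones → 1
Block 7 (000): 0 ones → 0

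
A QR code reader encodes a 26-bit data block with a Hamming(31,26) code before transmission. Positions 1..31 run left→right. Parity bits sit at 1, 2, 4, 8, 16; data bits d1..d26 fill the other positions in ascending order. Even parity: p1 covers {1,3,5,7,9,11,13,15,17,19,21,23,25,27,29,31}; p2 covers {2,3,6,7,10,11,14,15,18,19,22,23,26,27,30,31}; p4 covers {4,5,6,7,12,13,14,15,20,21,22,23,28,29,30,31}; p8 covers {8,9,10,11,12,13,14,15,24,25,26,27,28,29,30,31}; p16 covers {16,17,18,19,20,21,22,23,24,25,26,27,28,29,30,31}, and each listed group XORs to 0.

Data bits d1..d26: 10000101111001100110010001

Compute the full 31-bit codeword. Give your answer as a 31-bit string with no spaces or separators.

Place data at non-parity positions: p1 p2 1 p4 0 0 0 p8 0 1 0 1 1 1 1 p16 0 0 1 1 0 0 1 1 0 0 1 0 0 0 1
p1 (pos 1,3,5,7,9,11,13,15,17,19,21,23,25,27,29,31): XOR of data positions = 1⊕0⊕0⊕0⊕0⊕1⊕1⊕0⊕1⊕0⊕1⊕0⊕1⊕0⊕1 = 1
p2 (pos 2,3,6,7,10,11,14,15,18,19,22,23,26,27,30,31): XOR of data positions = 1⊕0⊕0⊕1⊕0⊕1⊕1⊕0⊕1⊕0⊕1⊕0⊕1⊕0⊕1 = 0
p4 (pos 4,5,6,7,12,13,14,15,20,21,22,23,28,29,30,31): XOR of data positions = 0⊕0⊕0⊕1⊕1⊕1⊕1⊕1⊕0⊕0⊕1⊕0⊕0⊕0⊕1 = 1
p8 (pos 8,9,10,11,12,13,14,15,24,25,26,27,28,29,30,31): XOR of data positions = 0⊕1⊕0⊕1⊕1⊕1⊕1⊕1⊕0⊕0⊕1⊕0⊕0⊕0⊕1 = 0
p16 (pos 16,17,18,19,20,21,22,23,24,25,26,27,28,29,30,31): XOR of data positions = 0⊕0⊕1⊕1⊕0⊕0⊕1⊕1⊕0⊕0⊕1⊕0⊕0⊕0⊕1 = 0
Codeword: 1011000001011110001100110010001

1011000001011110001100110010001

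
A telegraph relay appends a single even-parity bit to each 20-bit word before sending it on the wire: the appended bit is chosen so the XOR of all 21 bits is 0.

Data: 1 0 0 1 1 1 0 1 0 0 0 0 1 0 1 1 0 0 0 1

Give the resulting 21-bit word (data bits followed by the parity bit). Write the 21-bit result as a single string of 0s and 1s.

XOR of the 20 data bits: 1⊕0⊕0⊕1⊕1⊕1⊕0⊕1⊕0⊕0⊕0⊕0⊕1⊕0⊕1⊕1⊕0⊕0⊕0⊕1 = 1
Parity bit = 1 (so all 21 bits XOR to 0).

100111010000101100011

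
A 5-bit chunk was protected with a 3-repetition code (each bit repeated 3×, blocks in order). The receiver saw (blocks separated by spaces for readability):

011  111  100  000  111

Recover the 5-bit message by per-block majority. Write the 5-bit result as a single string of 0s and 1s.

11001

Block 1 (011): 2 ones → 1
Block 2 (111): 3 ones → 1
Block 3 (100): 1 one → 0
Block 4 (000): 0 ones → 0
Block 5 (111): 3 ones → 1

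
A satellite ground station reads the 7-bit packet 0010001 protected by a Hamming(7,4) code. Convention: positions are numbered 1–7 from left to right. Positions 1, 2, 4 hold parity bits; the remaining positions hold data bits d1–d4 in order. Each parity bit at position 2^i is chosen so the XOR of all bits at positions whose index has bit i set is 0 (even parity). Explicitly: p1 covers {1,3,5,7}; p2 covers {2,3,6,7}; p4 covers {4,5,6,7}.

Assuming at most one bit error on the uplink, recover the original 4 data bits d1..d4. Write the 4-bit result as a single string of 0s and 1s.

s1 (pos 1,3,5,7): 0⊕1⊕0⊕1 = 0
s2 (pos 2,3,6,7): 0⊕1⊕0⊕1 = 0
s4 (pos 4,5,6,7): 0⊕0⊕0⊕1 = 1
Syndrome s4…s1 = 100 → error at position 4.
Flip position 4: 0010001 → 0011001
Read data bits from positions 3,5,6,7: 1001

1001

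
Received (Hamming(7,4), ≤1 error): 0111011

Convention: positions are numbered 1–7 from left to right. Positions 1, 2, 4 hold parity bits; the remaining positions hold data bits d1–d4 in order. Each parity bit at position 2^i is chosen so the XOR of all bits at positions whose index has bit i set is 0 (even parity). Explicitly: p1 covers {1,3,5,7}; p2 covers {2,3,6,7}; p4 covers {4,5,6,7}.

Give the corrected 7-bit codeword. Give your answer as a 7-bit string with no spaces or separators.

s1 (pos 1,3,5,7): 0⊕1⊕0⊕1 = 0
s2 (pos 2,3,6,7): 1⊕1⊕1⊕1 = 0
s4 (pos 4,5,6,7): 1⊕0⊕1⊕1 = 1
Syndrome s4…s1 = 100 → error at position 4.
Flip position 4: 0111011 → 0110011

0110011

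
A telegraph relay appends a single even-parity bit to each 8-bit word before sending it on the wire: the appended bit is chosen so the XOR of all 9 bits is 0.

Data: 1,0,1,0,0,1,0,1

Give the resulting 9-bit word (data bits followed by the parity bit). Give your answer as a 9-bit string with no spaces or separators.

101001010

XOR of the 8 data bits: 1⊕0⊕1⊕0⊕0⊕1⊕0⊕1 = 0
Parity bit = 0 (so all 9 bits XOR to 0).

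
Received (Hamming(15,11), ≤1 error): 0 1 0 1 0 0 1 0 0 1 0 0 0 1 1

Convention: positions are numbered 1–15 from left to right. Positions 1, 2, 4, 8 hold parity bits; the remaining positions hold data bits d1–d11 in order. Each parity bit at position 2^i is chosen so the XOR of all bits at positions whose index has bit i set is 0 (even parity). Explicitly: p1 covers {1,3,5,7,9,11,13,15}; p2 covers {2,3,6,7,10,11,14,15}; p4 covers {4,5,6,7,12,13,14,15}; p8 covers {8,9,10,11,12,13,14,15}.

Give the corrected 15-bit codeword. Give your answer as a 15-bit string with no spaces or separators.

010100100000011

s1 (pos 1,3,5,7,9,11,13,15): 0⊕0⊕0⊕1⊕0⊕0⊕0⊕1 = 0
s2 (pos 2,3,6,7,10,11,14,15): 1⊕0⊕0⊕1⊕1⊕0⊕1⊕1 = 1
s4 (pos 4,5,6,7,12,13,14,15): 1⊕0⊕0⊕1⊕0⊕0⊕1⊕1 = 0
s8 (pos 8,9,10,11,12,13,14,15): 0⊕0⊕1⊕0⊕0⊕0⊕1⊕1 = 1
Syndrome s8…s1 = 1010 → error at position 10.
Flip position 10: 010100100100011 → 010100100000011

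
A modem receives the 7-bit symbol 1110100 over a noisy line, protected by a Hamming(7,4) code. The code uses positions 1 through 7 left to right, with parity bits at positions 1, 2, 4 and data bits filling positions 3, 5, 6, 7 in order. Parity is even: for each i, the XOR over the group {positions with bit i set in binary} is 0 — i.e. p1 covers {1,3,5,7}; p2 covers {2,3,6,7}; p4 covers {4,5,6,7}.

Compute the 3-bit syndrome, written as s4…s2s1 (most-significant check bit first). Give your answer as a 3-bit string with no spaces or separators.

s1 (pos 1,3,5,7): 1⊕1⊕1⊕0 = 1
s2 (pos 2,3,6,7): 1⊕1⊕0⊕0 = 0
s4 (pos 4,5,6,7): 0⊕1⊕0⊕0 = 1
Syndrome s4…s1 = 101 → error at position 5.

101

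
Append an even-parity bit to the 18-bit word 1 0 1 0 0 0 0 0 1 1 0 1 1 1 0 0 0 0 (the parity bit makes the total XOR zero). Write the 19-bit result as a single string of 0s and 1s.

1010000011011100001

XOR of the 18 data bits: 1⊕0⊕1⊕0⊕0⊕0⊕0⊕0⊕1⊕1⊕0⊕1⊕1⊕1⊕0⊕0⊕0⊕0 = 1
Parity bit = 1 (so all 19 bits XOR to 0).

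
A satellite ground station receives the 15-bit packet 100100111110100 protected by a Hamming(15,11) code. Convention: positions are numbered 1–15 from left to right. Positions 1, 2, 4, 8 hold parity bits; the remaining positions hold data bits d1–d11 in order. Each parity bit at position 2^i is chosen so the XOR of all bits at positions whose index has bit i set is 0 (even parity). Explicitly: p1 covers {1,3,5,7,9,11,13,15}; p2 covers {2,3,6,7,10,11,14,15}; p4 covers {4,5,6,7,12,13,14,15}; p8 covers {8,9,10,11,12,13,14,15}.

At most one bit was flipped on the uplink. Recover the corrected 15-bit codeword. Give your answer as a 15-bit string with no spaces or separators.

s1 (pos 1,3,5,7,9,11,13,15): 1⊕0⊕0⊕1⊕1⊕1⊕1⊕0 = 1
s2 (pos 2,3,6,7,10,11,14,15): 0⊕0⊕0⊕1⊕1⊕1⊕0⊕0 = 1
s4 (pos 4,5,6,7,12,13,14,15): 1⊕0⊕0⊕1⊕0⊕1⊕0⊕0 = 1
s8 (pos 8,9,10,11,12,13,14,15): 1⊕1⊕1⊕1⊕0⊕1⊕0⊕0 = 1
Syndrome s8…s1 = 1111 → error at position 15.
Flip position 15: 100100111110100 → 100100111110101

100100111110101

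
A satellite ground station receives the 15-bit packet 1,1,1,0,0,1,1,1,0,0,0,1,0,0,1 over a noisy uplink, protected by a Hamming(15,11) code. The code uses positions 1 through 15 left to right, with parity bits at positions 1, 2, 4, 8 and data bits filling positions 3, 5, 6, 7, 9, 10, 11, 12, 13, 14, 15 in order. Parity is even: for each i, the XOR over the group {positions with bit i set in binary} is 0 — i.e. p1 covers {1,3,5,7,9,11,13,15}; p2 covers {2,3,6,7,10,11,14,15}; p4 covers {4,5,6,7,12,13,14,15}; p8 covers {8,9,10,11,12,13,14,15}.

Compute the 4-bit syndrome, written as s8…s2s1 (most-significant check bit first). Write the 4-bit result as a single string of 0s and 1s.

1010

s1 (pos 1,3,5,7,9,11,13,15): 1⊕1⊕0⊕1⊕0⊕0⊕0⊕1 = 0
s2 (pos 2,3,6,7,10,11,14,15): 1⊕1⊕1⊕1⊕0⊕0⊕0⊕1 = 1
s4 (pos 4,5,6,7,12,13,14,15): 0⊕0⊕1⊕1⊕1⊕0⊕0⊕1 = 0
s8 (pos 8,9,10,11,12,13,14,15): 1⊕0⊕0⊕0⊕1⊕0⊕0⊕1 = 1
Syndrome s8…s1 = 1010 → error at position 10.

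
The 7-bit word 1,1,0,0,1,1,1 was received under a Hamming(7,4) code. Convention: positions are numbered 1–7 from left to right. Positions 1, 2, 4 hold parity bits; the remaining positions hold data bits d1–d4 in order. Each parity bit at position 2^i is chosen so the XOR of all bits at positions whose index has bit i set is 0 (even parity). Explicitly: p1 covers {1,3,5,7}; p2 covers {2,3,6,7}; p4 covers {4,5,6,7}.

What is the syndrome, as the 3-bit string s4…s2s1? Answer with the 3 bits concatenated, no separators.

111

s1 (pos 1,3,5,7): 1⊕0⊕1⊕1 = 1
s2 (pos 2,3,6,7): 1⊕0⊕1⊕1 = 1
s4 (pos 4,5,6,7): 0⊕1⊕1⊕1 = 1
Syndrome s4…s1 = 111 → error at position 7.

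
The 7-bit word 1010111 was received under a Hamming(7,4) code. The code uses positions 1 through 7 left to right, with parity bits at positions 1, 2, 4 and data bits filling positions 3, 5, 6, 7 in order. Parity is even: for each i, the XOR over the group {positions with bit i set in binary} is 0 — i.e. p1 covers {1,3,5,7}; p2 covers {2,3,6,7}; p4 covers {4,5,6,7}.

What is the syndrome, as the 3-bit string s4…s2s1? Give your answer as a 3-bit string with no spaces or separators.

110

s1 (pos 1,3,5,7): 1⊕1⊕1⊕1 = 0
s2 (pos 2,3,6,7): 0⊕1⊕1⊕1 = 1
s4 (pos 4,5,6,7): 0⊕1⊕1⊕1 = 1
Syndrome s4…s1 = 110 → error at position 6.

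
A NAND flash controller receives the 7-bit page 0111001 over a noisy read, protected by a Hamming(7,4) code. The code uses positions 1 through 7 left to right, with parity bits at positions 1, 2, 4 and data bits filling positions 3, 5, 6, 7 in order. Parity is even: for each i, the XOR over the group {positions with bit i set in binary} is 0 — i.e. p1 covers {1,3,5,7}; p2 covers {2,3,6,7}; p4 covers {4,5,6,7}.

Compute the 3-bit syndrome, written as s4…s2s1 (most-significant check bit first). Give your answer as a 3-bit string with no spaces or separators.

010

s1 (pos 1,3,5,7): 0⊕1⊕0⊕1 = 0
s2 (pos 2,3,6,7): 1⊕1⊕0⊕1 = 1
s4 (pos 4,5,6,7): 1⊕0⊕0⊕1 = 0
Syndrome s4…s1 = 010 → error at position 2.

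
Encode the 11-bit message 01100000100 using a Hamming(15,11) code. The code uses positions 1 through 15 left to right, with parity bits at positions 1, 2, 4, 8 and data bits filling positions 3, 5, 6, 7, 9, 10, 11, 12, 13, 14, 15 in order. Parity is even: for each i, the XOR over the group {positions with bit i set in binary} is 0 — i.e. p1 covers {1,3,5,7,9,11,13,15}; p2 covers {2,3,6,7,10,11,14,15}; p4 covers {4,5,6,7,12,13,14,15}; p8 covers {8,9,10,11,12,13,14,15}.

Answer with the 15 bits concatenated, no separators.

Place data at non-parity positions: p1 p2 0 p4 1 1 0 p8 0 0 0 0 1 0 0
p1 (pos 1,3,5,7,9,11,13,15): XOR of data positions = 0⊕1⊕0⊕0⊕0⊕1⊕0 = 0
p2 (pos 2,3,6,7,10,11,14,15): XOR of data positions = 0⊕1⊕0⊕0⊕0⊕0⊕0 = 1
p4 (pos 4,5,6,7,12,13,14,15): XOR of data positions = 1⊕1⊕0⊕0⊕1⊕0⊕0 = 1
p8 (pos 8,9,10,11,12,13,14,15): XOR of data positions = 0⊕0⊕0⊕0⊕1⊕0⊕0 = 1
Codeword: 010111010000100

010111010000100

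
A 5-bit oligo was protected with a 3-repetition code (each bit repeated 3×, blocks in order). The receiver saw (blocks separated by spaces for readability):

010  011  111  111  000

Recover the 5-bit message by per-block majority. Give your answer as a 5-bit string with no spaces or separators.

Block 1 (010): 1 one → 0
Block 2 (011): 2 ones → 1
Block 3 (111): 3 ones → 1
Block 4 (111): 3 ones → 1
Block 5 (000): 0 ones → 0

01110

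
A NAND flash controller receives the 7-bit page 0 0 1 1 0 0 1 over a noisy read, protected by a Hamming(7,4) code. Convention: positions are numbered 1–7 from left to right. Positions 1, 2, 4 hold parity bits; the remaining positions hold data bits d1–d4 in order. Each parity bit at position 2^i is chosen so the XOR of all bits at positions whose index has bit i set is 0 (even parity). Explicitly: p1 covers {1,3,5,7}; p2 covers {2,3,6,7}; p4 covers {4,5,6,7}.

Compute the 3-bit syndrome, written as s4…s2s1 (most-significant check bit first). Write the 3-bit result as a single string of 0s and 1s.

000

s1 (pos 1,3,5,7): 0⊕1⊕0⊕1 = 0
s2 (pos 2,3,6,7): 0⊕1⊕0⊕1 = 0
s4 (pos 4,5,6,7): 1⊕0⊕0⊕1 = 0
Syndrome s4…s1 = 000 → no error.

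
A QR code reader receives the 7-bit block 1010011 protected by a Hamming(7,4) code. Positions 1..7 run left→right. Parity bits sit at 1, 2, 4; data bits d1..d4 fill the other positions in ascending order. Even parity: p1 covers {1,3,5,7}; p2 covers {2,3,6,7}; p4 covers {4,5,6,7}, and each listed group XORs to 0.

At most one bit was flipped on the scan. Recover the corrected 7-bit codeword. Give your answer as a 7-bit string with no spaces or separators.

1000011

s1 (pos 1,3,5,7): 1⊕1⊕0⊕1 = 1
s2 (pos 2,3,6,7): 0⊕1⊕1⊕1 = 1
s4 (pos 4,5,6,7): 0⊕0⊕1⊕1 = 0
Syndrome s4…s1 = 011 → error at position 3.
Flip position 3: 1010011 → 1000011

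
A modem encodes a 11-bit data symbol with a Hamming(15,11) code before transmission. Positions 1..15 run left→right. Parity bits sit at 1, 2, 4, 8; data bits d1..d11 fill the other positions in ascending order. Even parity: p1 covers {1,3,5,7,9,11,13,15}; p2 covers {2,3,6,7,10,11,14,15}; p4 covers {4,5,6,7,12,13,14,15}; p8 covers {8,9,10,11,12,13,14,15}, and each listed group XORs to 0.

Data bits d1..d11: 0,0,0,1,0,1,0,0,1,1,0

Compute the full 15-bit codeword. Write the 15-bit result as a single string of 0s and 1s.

Place data at non-parity positions: p1 p2 0 p4 0 0 1 p8 0 1 0 0 1 1 0
p1 (pos 1,3,5,7,9,11,13,15): XOR of data positions = 0⊕0⊕1⊕0⊕0⊕1⊕0 = 0
p2 (pos 2,3,6,7,10,11,14,15): XOR of data positions = 0⊕0⊕1⊕1⊕0⊕1⊕0 = 1
p4 (pos 4,5,6,7,12,13,14,15): XOR of data positions = 0⊕0⊕1⊕0⊕1⊕1⊕0 = 1
p8 (pos 8,9,10,11,12,13,14,15): XOR of data positions = 0⊕1⊕0⊕0⊕1⊕1⊕0 = 1
Codeword: 010100110100110

010100110100110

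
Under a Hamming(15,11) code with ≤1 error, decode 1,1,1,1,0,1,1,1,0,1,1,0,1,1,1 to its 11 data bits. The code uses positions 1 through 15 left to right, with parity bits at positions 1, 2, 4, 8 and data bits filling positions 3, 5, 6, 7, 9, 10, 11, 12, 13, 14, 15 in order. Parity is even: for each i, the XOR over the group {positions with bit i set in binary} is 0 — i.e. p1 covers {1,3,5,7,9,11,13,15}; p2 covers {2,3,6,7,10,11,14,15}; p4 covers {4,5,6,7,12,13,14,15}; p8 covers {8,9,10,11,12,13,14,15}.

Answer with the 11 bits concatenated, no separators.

s1 (pos 1,3,5,7,9,11,13,15): 1⊕1⊕0⊕1⊕0⊕1⊕1⊕1 = 0
s2 (pos 2,3,6,7,10,11,14,15): 1⊕1⊕1⊕1⊕1⊕1⊕1⊕1 = 0
s4 (pos 4,5,6,7,12,13,14,15): 1⊕0⊕1⊕1⊕0⊕1⊕1⊕1 = 0
s8 (pos 8,9,10,11,12,13,14,15): 1⊕0⊕1⊕1⊕0⊕1⊕1⊕1 = 0
Syndrome s8…s1 = 0000 → no error.
Read data bits from positions 3,5,6,7,9,10,11,12,13,14,15: 10110110111

10110110111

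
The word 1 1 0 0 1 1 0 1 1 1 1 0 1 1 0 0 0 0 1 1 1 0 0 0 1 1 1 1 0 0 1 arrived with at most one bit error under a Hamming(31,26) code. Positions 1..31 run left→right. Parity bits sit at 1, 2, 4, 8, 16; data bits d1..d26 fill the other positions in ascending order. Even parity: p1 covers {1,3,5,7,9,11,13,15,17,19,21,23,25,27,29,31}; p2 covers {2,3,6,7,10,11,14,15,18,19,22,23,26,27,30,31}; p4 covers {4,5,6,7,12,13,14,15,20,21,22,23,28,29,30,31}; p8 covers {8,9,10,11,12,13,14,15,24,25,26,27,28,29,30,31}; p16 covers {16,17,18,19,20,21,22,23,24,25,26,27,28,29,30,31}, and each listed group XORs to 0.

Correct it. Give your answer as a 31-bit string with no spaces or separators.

1100110110101100001110001111001

s1 (pos 1,3,5,7,9,11,13,15,17,19,21,23,25,27,29,31): 1⊕0⊕1⊕0⊕1⊕1⊕1⊕0⊕0⊕1⊕1⊕0⊕1⊕1⊕0⊕1 = 0
s2 (pos 2,3,6,7,10,11,14,15,18,19,22,23,26,27,30,31): 1⊕0⊕1⊕0⊕1⊕1⊕1⊕0⊕0⊕1⊕0⊕0⊕1⊕1⊕0⊕1 = 1
s4 (pos 4,5,6,7,12,13,14,15,20,21,22,23,28,29,30,31): 0⊕1⊕1⊕0⊕0⊕1⊕1⊕0⊕1⊕1⊕0⊕0⊕1⊕0⊕0⊕1 = 0
s8 (pos 8,9,10,11,12,13,14,15,24,25,26,27,28,29,30,31): 1⊕1⊕1⊕1⊕0⊕1⊕1⊕0⊕0⊕1⊕1⊕1⊕1⊕0⊕0⊕1 = 1
s16 (pos 16,17,18,19,20,21,22,23,24,25,26,27,28,29,30,31): 0⊕0⊕0⊕1⊕1⊕1⊕0⊕0⊕0⊕1⊕1⊕1⊕1⊕0⊕0⊕1 = 0
Syndrome s16…s1 = 01010 → error at position 10.
Flip position 10: 1100110111101100001110001111001 → 1100110110101100001110001111001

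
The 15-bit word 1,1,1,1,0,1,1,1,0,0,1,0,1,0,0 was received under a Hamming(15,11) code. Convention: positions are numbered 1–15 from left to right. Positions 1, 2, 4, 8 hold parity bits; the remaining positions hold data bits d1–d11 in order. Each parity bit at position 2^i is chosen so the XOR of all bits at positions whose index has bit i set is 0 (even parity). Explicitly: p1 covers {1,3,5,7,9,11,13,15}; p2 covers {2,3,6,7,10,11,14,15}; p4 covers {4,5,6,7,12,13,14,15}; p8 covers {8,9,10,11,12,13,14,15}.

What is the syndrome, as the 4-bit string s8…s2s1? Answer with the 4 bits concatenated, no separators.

1011

s1 (pos 1,3,5,7,9,11,13,15): 1⊕1⊕0⊕1⊕0⊕1⊕1⊕0 = 1
s2 (pos 2,3,6,7,10,11,14,15): 1⊕1⊕1⊕1⊕0⊕1⊕0⊕0 = 1
s4 (pos 4,5,6,7,12,13,14,15): 1⊕0⊕1⊕1⊕0⊕1⊕0⊕0 = 0
s8 (pos 8,9,10,11,12,13,14,15): 1⊕0⊕0⊕1⊕0⊕1⊕0⊕0 = 1
Syndrome s8…s1 = 1011 → error at position 11.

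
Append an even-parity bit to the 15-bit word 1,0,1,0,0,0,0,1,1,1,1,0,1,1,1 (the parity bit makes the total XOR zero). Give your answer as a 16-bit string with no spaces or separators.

1010000111101111

XOR of the 15 data bits: 1⊕0⊕1⊕0⊕0⊕0⊕0⊕1⊕1⊕1⊕1⊕0⊕1⊕1⊕1 = 1
Parity bit = 1 (so all 16 bits XOR to 0).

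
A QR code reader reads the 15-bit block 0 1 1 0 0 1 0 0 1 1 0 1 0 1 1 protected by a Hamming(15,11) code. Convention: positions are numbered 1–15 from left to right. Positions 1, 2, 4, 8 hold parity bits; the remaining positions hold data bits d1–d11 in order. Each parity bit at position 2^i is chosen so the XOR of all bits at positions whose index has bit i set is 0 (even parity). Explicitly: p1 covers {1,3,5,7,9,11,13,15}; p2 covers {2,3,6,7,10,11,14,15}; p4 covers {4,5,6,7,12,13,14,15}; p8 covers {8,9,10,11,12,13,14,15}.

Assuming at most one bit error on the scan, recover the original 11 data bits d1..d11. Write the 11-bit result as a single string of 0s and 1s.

s1 (pos 1,3,5,7,9,11,13,15): 0⊕1⊕0⊕0⊕1⊕0⊕0⊕1 = 1
s2 (pos 2,3,6,7,10,11,14,15): 1⊕1⊕1⊕0⊕1⊕0⊕1⊕1 = 0
s4 (pos 4,5,6,7,12,13,14,15): 0⊕0⊕1⊕0⊕1⊕0⊕1⊕1 = 0
s8 (pos 8,9,10,11,12,13,14,15): 0⊕1⊕1⊕0⊕1⊕0⊕1⊕1 = 1
Syndrome s8…s1 = 1001 → error at position 9.
Flip position 9: 011001001101011 → 011001000101011
Read data bits from positions 3,5,6,7,9,10,11,12,13,14,15: 10100101011

10100101011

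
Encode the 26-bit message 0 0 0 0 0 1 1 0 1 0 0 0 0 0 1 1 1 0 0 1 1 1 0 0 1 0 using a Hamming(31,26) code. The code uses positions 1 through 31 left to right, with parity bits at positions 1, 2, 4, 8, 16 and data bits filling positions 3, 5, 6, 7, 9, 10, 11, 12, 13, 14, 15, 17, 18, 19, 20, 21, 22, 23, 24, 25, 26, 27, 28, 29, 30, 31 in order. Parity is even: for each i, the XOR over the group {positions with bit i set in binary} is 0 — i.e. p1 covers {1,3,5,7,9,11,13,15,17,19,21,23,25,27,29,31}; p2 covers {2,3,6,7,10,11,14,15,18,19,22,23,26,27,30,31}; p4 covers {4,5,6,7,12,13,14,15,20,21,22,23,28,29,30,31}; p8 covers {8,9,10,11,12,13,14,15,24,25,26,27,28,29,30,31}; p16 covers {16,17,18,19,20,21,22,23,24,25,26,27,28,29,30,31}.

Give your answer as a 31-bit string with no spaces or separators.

1001000101101001000111001110010

Place data at non-parity positions: p1 p2 0 p4 0 0 0 p8 0 1 1 0 1 0 0 p16 0 0 0 1 1 1 0 0 1 1 1 0 0 1 0
p1 (pos 1,3,5,7,9,11,13,15,17,19,21,23,25,27,29,31): XOR of data positions = 0⊕0⊕0⊕0⊕1⊕1⊕0⊕0⊕0⊕1⊕0⊕1⊕1⊕0⊕0 = 1
p2 (pos 2,3,6,7,10,11,14,15,18,19,22,23,26,27,30,31): XOR of data positions = 0⊕0⊕0⊕1⊕1⊕0⊕0⊕0⊕0⊕1⊕0⊕1⊕1⊕1⊕0 = 0
p4 (pos 4,5,6,7,12,13,14,15,20,21,22,23,28,29,30,31): XOR of data positions = 0⊕0⊕0⊕0⊕1⊕0⊕0⊕1⊕1⊕1⊕0⊕0⊕0⊕1⊕0 = 1
p8 (pos 8,9,10,11,12,13,14,15,24,25,26,27,28,29,30,31): XOR of data positions = 0⊕1⊕1⊕0⊕1⊕0⊕0⊕0⊕1⊕1⊕1⊕0⊕0⊕1⊕0 = 1
p16 (pos 16,17,18,19,20,21,22,23,24,25,26,27,28,29,30,31): XOR of data positions = 0⊕0⊕0⊕1⊕1⊕1⊕0⊕0⊕1⊕1⊕1⊕0⊕0⊕1⊕0 = 1
Codeword: 1001000101101001000111001110010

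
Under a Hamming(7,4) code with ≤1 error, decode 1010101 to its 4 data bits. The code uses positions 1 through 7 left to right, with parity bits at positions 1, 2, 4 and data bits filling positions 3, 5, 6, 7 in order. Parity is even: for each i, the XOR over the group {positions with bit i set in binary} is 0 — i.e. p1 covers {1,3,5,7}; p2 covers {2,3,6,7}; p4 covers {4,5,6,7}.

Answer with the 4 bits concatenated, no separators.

s1 (pos 1,3,5,7): 1⊕1⊕1⊕1 = 0
s2 (pos 2,3,6,7): 0⊕1⊕0⊕1 = 0
s4 (pos 4,5,6,7): 0⊕1⊕0⊕1 = 0
Syndrome s4…s1 = 000 → no error.
Read data bits from positions 3,5,6,7: 1101

1101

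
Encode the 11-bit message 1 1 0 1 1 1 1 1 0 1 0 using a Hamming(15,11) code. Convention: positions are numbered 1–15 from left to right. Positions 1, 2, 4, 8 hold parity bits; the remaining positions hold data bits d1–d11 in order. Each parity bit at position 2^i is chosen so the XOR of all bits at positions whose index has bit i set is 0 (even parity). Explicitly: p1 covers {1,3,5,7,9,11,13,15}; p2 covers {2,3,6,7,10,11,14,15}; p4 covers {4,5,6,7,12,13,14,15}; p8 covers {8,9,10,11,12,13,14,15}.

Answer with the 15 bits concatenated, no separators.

111010111111010

Place data at non-parity positions: p1 p2 1 p4 1 0 1 p8 1 1 1 1 0 1 0
p1 (pos 1,3,5,7,9,11,13,15): XOR of data positions = 1⊕1⊕1⊕1⊕1⊕0⊕0 = 1
p2 (pos 2,3,6,7,10,11,14,15): XOR of data positions = 1⊕0⊕1⊕1⊕1⊕1⊕0 = 1
p4 (pos 4,5,6,7,12,13,14,15): XOR of data positions = 1⊕0⊕1⊕1⊕0⊕1⊕0 = 0
p8 (pos 8,9,10,11,12,13,14,15): XOR of data positions = 1⊕1⊕1⊕1⊕0⊕1⊕0 = 1
Codeword: 111010111111010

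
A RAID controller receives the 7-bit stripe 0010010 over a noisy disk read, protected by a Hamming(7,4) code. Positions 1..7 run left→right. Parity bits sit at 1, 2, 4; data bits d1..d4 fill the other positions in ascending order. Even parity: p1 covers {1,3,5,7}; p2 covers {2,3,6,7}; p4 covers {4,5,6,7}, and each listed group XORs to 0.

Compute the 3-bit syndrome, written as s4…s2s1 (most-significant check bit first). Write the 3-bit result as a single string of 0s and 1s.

101

s1 (pos 1,3,5,7): 0⊕1⊕0⊕0 = 1
s2 (pos 2,3,6,7): 0⊕1⊕1⊕0 = 0
s4 (pos 4,5,6,7): 0⊕0⊕1⊕0 = 1
Syndrome s4…s1 = 101 → error at position 5.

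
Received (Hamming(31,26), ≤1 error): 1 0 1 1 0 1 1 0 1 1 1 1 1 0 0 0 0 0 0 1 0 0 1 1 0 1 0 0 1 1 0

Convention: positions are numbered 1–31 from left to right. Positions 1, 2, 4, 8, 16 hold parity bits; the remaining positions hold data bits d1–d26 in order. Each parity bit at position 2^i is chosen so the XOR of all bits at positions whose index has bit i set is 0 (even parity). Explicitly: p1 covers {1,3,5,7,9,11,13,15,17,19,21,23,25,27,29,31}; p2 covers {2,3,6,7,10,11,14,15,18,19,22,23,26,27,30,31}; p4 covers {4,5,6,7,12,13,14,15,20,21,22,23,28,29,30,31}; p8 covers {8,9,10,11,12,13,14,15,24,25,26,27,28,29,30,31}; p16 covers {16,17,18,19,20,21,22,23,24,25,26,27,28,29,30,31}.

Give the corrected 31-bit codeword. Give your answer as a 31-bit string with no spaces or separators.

s1 (pos 1,3,5,7,9,11,13,15,17,19,21,23,25,27,29,31): 1⊕1⊕0⊕1⊕1⊕1⊕1⊕0⊕0⊕0⊕0⊕1⊕0⊕0⊕1⊕0 = 0
s2 (pos 2,3,6,7,10,11,14,15,18,19,22,23,26,27,30,31): 0⊕1⊕1⊕1⊕1⊕1⊕0⊕0⊕0⊕0⊕0⊕1⊕1⊕0⊕1⊕0 = 0
s4 (pos 4,5,6,7,12,13,14,15,20,21,22,23,28,29,30,31): 1⊕0⊕1⊕1⊕1⊕1⊕0⊕0⊕1⊕0⊕0⊕1⊕0⊕1⊕1⊕0 = 1
s8 (pos 8,9,10,11,12,13,14,15,24,25,26,27,28,29,30,31): 0⊕1⊕1⊕1⊕1⊕1⊕0⊕0⊕1⊕0⊕1⊕0⊕0⊕1⊕1⊕0 = 1
s16 (pos 16,17,18,19,20,21,22,23,24,25,26,27,28,29,30,31): 0⊕0⊕0⊕0⊕1⊕0⊕0⊕1⊕1⊕0⊕1⊕0⊕0⊕1⊕1⊕0 = 0
Syndrome s16…s1 = 01100 → error at position 12.
Flip position 12: 1011011011111000000100110100110 → 1011011011101000000100110100110

1011011011101000000100110100110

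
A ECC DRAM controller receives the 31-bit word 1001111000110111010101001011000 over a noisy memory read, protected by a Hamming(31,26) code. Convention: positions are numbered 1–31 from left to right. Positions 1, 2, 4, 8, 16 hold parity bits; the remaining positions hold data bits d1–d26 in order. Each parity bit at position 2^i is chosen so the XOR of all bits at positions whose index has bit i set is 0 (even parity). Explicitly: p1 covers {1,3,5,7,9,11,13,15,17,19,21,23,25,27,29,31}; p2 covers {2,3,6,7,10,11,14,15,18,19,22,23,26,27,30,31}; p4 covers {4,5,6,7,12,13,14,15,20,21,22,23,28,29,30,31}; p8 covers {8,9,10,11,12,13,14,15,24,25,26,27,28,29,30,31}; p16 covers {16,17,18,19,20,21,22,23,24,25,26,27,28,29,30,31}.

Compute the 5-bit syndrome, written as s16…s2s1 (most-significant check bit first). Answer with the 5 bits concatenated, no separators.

s1 (pos 1,3,5,7,9,11,13,15,17,19,21,23,25,27,29,31): 1⊕0⊕1⊕1⊕0⊕1⊕0⊕1⊕0⊕0⊕0⊕0⊕1⊕1⊕0⊕0 = 1
s2 (pos 2,3,6,7,10,11,14,15,18,19,22,23,26,27,30,31): 0⊕0⊕1⊕1⊕0⊕1⊕1⊕1⊕1⊕0⊕1⊕0⊕0⊕1⊕0⊕0 = 0
s4 (pos 4,5,6,7,12,13,14,15,20,21,22,23,28,29,30,31): 1⊕1⊕1⊕1⊕1⊕0⊕1⊕1⊕1⊕0⊕1⊕0⊕1⊕0⊕0⊕0 = 0
s8 (pos 8,9,10,11,12,13,14,15,24,25,26,27,28,29,30,31): 0⊕0⊕0⊕1⊕1⊕0⊕1⊕1⊕0⊕1⊕0⊕1⊕1⊕0⊕0⊕0 = 1
s16 (pos 16,17,18,19,20,21,22,23,24,25,26,27,28,29,30,31): 1⊕0⊕1⊕0⊕1⊕0⊕1⊕0⊕0⊕1⊕0⊕1⊕1⊕0⊕0⊕0 = 1
Syndrome s16…s1 = 11001 → error at position 25.

11001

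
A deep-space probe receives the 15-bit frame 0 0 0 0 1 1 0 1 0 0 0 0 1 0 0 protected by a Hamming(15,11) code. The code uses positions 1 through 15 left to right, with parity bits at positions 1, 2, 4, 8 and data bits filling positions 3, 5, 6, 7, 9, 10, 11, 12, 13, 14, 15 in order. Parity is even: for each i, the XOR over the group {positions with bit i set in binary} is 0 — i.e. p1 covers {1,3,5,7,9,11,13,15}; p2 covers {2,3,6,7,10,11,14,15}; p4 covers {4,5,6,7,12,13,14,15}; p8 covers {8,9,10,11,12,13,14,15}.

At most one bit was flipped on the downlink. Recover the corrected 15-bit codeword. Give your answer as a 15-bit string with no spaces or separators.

000010010000100

s1 (pos 1,3,5,7,9,11,13,15): 0⊕0⊕1⊕0⊕0⊕0⊕1⊕0 = 0
s2 (pos 2,3,6,7,10,11,14,15): 0⊕0⊕1⊕0⊕0⊕0⊕0⊕0 = 1
s4 (pos 4,5,6,7,12,13,14,15): 0⊕1⊕1⊕0⊕0⊕1⊕0⊕0 = 1
s8 (pos 8,9,10,11,12,13,14,15): 1⊕0⊕0⊕0⊕0⊕1⊕0⊕0 = 0
Syndrome s8…s1 = 0110 → error at position 6.
Flip position 6: 000011010000100 → 000010010000100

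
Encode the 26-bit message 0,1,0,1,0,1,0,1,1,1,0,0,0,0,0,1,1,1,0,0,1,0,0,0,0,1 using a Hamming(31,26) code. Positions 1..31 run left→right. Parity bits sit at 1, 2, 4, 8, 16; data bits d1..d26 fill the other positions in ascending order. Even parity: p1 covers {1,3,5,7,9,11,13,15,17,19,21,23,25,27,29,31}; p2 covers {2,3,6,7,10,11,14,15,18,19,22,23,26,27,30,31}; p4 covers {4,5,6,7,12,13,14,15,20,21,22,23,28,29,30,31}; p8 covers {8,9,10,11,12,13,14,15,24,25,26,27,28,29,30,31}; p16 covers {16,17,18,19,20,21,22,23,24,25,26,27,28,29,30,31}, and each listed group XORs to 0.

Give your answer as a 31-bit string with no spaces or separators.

Place data at non-parity positions: p1 p2 0 p4 1 0 1 p8 0 1 0 1 1 1 0 p16 0 0 0 0 1 1 1 0 0 1 0 0 0 0 1
p1 (pos 1,3,5,7,9,11,13,15,17,19,21,23,25,27,29,31): XOR of data positions = 0⊕1⊕1⊕0⊕0⊕1⊕0⊕0⊕0⊕1⊕1⊕0⊕0⊕0⊕1 = 0
p2 (pos 2,3,6,7,10,11,14,15,18,19,22,23,26,27,30,31): XOR of data positions = 0⊕0⊕1⊕1⊕0⊕1⊕0⊕0⊕0⊕1⊕1⊕1⊕0⊕0⊕1 = 1
p4 (pos 4,5,6,7,12,13,14,15,20,21,22,23,28,29,30,31): XOR of data positions = 1⊕0⊕1⊕1⊕1⊕1⊕0⊕0⊕1⊕1⊕1⊕0⊕0⊕0⊕1 = 1
p8 (pos 8,9,10,11,12,13,14,15,24,25,26,27,28,29,30,31): XOR of data positions = 0⊕1⊕0⊕1⊕1⊕1⊕0⊕0⊕0⊕1⊕0⊕0⊕0⊕0⊕1 = 0
p16 (pos 16,17,18,19,20,21,22,23,24,25,26,27,28,29,30,31): XOR of data positions = 0⊕0⊕0⊕0⊕1⊕1⊕1⊕0⊕0⊕1⊕0⊕0⊕0⊕0⊕1 = 1
Codeword: 0101101001011101000011100100001

0101101001011101000011100100001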